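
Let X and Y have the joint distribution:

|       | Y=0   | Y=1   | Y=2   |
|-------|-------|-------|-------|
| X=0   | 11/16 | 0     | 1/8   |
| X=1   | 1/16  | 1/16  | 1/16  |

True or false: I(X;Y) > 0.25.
Marginal P(X) (row sums):
  P(X=0) = 11/16 + 0 + 1/8 = 13/16
  P(X=1) = 1/16 + 1/16 + 1/16 = 3/16
Marginal P(Y) (column sums):
  P(Y=0) = 11/16 + 1/16 = 3/4
  P(Y=1) = 0 + 1/16 = 1/16
  P(Y=2) = 1/8 + 1/16 = 3/16

H(X) = -[(13/16)·log₂(13/16) + (3/16)·log₂(3/16)]
  = 0.2434 + 0.4528
  = 0.6962 bits
H(Y) = -[(3/4)·log₂(3/4) + (1/16)·log₂(1/16) + (3/16)·log₂(3/16)]
  = 0.3113 + 0.2500 + 0.4528
  = 1.0141 bits
H(X,Y) = -[(11/16)·log₂(11/16) + (1/8)·log₂(1/8) + (1/16)·log₂(1/16) + (1/16)·log₂(1/16) + (1/16)·log₂(1/16)]
  = 0.3716 + 0.3750 + 0.2500 + 0.2500 + 0.2500
  = 1.4966 bits

I(X;Y) = H(X) + H(Y) - H(X,Y)
  = 0.6962 + 1.0141 - 1.4966
  = 0.2137 bits

False. I(X;Y) = 0.2137 bits, which is ≤ 0.25 bits.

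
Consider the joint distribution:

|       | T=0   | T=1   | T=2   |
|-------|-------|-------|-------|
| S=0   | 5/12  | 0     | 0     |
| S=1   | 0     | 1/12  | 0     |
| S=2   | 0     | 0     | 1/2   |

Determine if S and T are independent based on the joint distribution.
Marginal P(S) (row sums):
  P(S=0) = 5/12 + 0 + 0 = 5/12
  P(S=1) = 0 + 1/12 + 0 = 1/12
  P(S=2) = 0 + 0 + 1/2 = 1/2
Marginal P(T) (column sums):
  P(T=0) = 5/12 + 0 + 0 = 5/12
  P(T=1) = 0 + 1/12 + 0 = 1/12
  P(T=2) = 0 + 0 + 1/2 = 1/2

S and T are independent iff P(S=i,T=j) = P(S=i)·P(T=j) for every cell.
  P(S=0)·P(T=0) = 5/12 × 5/12 = 25/144, but P(S=0,T=0) = 5/12 ✗

No, S and T are not independent. Quantitatively, I(S;T) > 0:

H(S) = -[(5/12)·log₂(5/12) + (1/12)·log₂(1/12) + (1/2)·log₂(1/2)]
  = 0.5263 + 0.2987 + 0.5000
  = 1.3250 bits
H(T) = -[(5/12)·log₂(5/12) + (1/12)·log₂(1/12) + (1/2)·log₂(1/2)]
  = 0.5263 + 0.2987 + 0.5000
  = 1.3250 bits
H(S,T) = -[(5/12)·log₂(5/12) + (1/12)·log₂(1/12) + (1/2)·log₂(1/2)]
  = 0.5263 + 0.2987 + 0.5000
  = 1.3250 bits
I(S;T) = H(S) + H(T) - H(S,T) = 1.3250 + 1.3250 - 1.3250 = 1.3250 bits > 0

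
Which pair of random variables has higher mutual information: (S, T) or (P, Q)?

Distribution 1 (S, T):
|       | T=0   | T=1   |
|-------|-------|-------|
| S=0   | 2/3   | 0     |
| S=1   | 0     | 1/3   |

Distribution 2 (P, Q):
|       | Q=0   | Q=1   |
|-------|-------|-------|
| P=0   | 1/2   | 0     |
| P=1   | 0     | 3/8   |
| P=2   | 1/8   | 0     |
Distribution 1 (S, T):
Marginal P(S) (row sums):
  P(S=0) = 2/3 + 0 = 2/3
  P(S=1) = 0 + 1/3 = 1/3
Marginal P(T) (column sums):
  P(T=0) = 2/3 + 0 = 2/3
  P(T=1) = 0 + 1/3 = 1/3

H(S) = -[(2/3)·log₂(2/3) + (1/3)·log₂(1/3)]
  = 0.3900 + 0.5283
  = 0.9183 bits
H(T) = -[(2/3)·log₂(2/3) + (1/3)·log₂(1/3)]
  = 0.3900 + 0.5283
  = 0.9183 bits
H(S,T) = -[(2/3)·log₂(2/3) + (1/3)·log₂(1/3)]
  = 0.3900 + 0.5283
  = 0.9183 bits

I(S;T) = H(S) + H(T) - H(S,T)
  = 0.9183 + 0.9183 - 0.9183
  = 0.9183 bits

Distribution 2 (P, Q):
Marginal P(P) (row sums):
  P(P=0) = 1/2 + 0 = 1/2
  P(P=1) = 0 + 3/8 = 3/8
  P(P=2) = 1/8 + 0 = 1/8
Marginal P(Q) (column sums):
  P(Q=0) = 1/2 + 0 + 1/8 = 5/8
  P(Q=1) = 0 + 3/8 + 0 = 3/8

H(P) = -[(1/2)·log₂(1/2) + (3/8)·log₂(3/8) + (1/8)·log₂(1/8)]
  = 0.5000 + 0.5306 + 0.3750
  = 1.4056 bits
H(Q) = -[(5/8)·log₂(5/8) + (3/8)·log₂(3/8)]
  = 0.4238 + 0.5306
  = 0.9544 bits
H(P,Q) = -[(1/2)·log₂(1/2) + (3/8)·log₂(3/8) + (1/8)·log₂(1/8)]
  = 0.5000 + 0.5306 + 0.3750
  = 1.4056 bits

I(P;Q) = H(P) + H(Q) - H(P,Q)
  = 1.4056 + 0.9544 - 1.4056
  = 0.9544 bits

I(P;Q) = 0.9544 bits > I(S;T) = 0.9183 bits, so (P, Q) has the higher mutual information (stronger dependence).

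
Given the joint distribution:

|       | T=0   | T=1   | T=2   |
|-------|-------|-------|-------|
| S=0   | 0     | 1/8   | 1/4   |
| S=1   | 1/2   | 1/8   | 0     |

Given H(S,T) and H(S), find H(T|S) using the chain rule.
From the chain rule: H(S,T) = H(S) + H(T|S)
Therefore: H(T|S) = H(S,T) - H(S)

H(S,T) = -[(1/8)·log₂(1/8) + (1/4)·log₂(1/4) + (1/2)·log₂(1/2) + (1/8)·log₂(1/8)]
  = 0.3750 + 0.5000 + 0.5000 + 0.3750
  = 1.7500 bits
Marginal P(S) (row sums):
  P(S=0) = 0 + 1/8 + 1/4 = 3/8
  P(S=1) = 1/2 + 1/8 + 0 = 5/8
H(S) = -[(3/8)·log₂(3/8) + (5/8)·log₂(5/8)]
  = 0.5306 + 0.4238
  = 0.9544 bits

H(T|S) = 1.7500 - 0.9544 = 0.7956 bits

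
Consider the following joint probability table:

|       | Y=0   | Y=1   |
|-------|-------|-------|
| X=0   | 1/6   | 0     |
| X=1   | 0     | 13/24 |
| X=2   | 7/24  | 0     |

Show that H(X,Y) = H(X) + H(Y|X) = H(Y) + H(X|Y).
Marginal P(X) (row sums):
  P(X=0) = 1/6 + 0 = 1/6
  P(X=1) = 0 + 13/24 = 13/24
  P(X=2) = 7/24 + 0 = 7/24
Marginal P(Y) (column sums):
  P(Y=0) = 1/6 + 0 + 7/24 = 11/24
  P(Y=1) = 0 + 13/24 + 0 = 13/24

Decomposition 1: H(X) + H(Y|X)
H(X) = -[(1/6)·log₂(1/6) + (13/24)·log₂(13/24) + (7/24)·log₂(7/24)]
  = 0.4308 + 0.4791 + 0.5185
  = 1.4284 bits
H(Y|X) = -Σ P(X,Y)·log₂ P(Y|X), where P(Y|X) = P(X,Y) / P(X)
  (cells with P(X,Y) = 0 contribute 0)
  (X=0,Y=0): P(Y|X) = (1/6)/(1/6) = 1;  -(1/6)·log₂(1) = 0.0000
  (X=1,Y=1): P(Y|X) = (13/24)/(13/24) = 1;  -(13/24)·log₂(1) = 0.0000
  (X=2,Y=0): P(Y|X) = (7/24)/(7/24) = 1;  -(7/24)·log₂(1) = 0.0000
H(Y|X) = 0.0000 + 0.0000 + 0.0000
  = 0.0000 bits
H(X) + H(Y|X) = 1.4284 + 0.0000 = 1.4284 bits

Decomposition 2: H(Y) + H(X|Y)
H(Y) = -[(11/24)·log₂(11/24) + (13/24)·log₂(13/24)]
  = 0.5159 + 0.4791
  = 0.9950 bits
H(X|Y) = -Σ P(X,Y)·log₂ P(X|Y), where P(X|Y) = P(X,Y) / P(Y)
  (cells with P(X,Y) = 0 contribute 0)
  (X=0,Y=0): P(X|Y) = (1/6)/(11/24) = 4/11;  -(1/6)·log₂(4/11) = 0.2432
  (X=1,Y=1): P(X|Y) = (13/24)/(13/24) = 1;  -(13/24)·log₂(1) = 0.0000
  (X=2,Y=0): P(X|Y) = (7/24)/(11/24) = 7/11;  -(7/24)·log₂(7/11) = 0.1902
H(X|Y) = 0.2432 + 0.0000 + 0.1902
  = 0.4334 bits
H(Y) + H(X|Y) = 0.9950 + 0.4334 = 1.4284 bits

Direct computation of the joint entropy:
H(X,Y) = -[(1/6)·log₂(1/6) + (13/24)·log₂(13/24) + (7/24)·log₂(7/24)]
  = 0.4308 + 0.4791 + 0.5185
  = 1.4284 bits

All three agree: H(X,Y) = 1.4284 bits ✓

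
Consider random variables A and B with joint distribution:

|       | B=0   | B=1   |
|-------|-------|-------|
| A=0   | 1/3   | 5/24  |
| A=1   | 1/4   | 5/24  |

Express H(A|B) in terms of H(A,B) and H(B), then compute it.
H(A|B) = H(A,B) - H(B)

Marginal P(B) (column sums):
  P(B=0) = 1/3 + 1/4 = 7/12
  P(B=1) = 5/24 + 5/24 = 5/12

H(A,B) = -[(1/3)·log₂(1/3) + (5/24)·log₂(5/24) + (1/4)·log₂(1/4) + (5/24)·log₂(5/24)]
  = 0.5283 + 0.4715 + 0.5000 + 0.4715
  = 1.9713 bits
H(B) = -[(7/12)·log₂(7/12) + (5/12)·log₂(5/12)]
  = 0.4536 + 0.5263
  = 0.9799 bits

H(A|B) = 1.9713 - 0.9799 = 0.9914 bits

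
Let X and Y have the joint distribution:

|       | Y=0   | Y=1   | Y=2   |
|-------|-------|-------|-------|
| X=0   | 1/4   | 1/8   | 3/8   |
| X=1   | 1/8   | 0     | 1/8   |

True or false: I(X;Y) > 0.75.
Marginal P(X) (row sums):
  P(X=0) = 1/4 + 1/8 + 3/8 = 3/4
  P(X=1) = 1/8 + 0 + 1/8 = 1/4
Marginal P(Y) (column sums):
  P(Y=0) = 1/4 + 1/8 = 3/8
  P(Y=1) = 1/8 + 0 = 1/8
  P(Y=2) = 3/8 + 1/8 = 1/2

H(X) = -[(3/4)·log₂(3/4) + (1/4)·log₂(1/4)]
  = 0.3113 + 0.5000
  = 0.8113 bits
H(Y) = -[(3/8)·log₂(3/8) + (1/8)·log₂(1/8) + (1/2)·log₂(1/2)]
  = 0.5306 + 0.3750 + 0.5000
  = 1.4056 bits
H(X,Y) = -[(1/4)·log₂(1/4) + (1/8)·log₂(1/8) + (3/8)·log₂(3/8) + (1/8)·log₂(1/8) + (1/8)·log₂(1/8)]
  = 0.5000 + 0.3750 + 0.5306 + 0.3750 + 0.3750
  = 2.1556 bits

I(X;Y) = H(X) + H(Y) - H(X,Y)
  = 0.8113 + 1.4056 - 2.1556
  = 0.0613 bits

False. I(X;Y) = 0.0613 bits, which is ≤ 0.75 bits.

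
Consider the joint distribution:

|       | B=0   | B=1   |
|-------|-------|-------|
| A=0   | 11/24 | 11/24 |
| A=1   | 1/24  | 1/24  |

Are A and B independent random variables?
Marginal P(A) (row sums):
  P(A=0) = 11/24 + 11/24 = 11/12
  P(A=1) = 1/24 + 1/24 = 1/12
Marginal P(B) (column sums):
  P(B=0) = 11/24 + 1/24 = 1/2
  P(B=1) = 11/24 + 1/24 = 1/2

A and B are independent iff P(A=i,B=j) = P(A=i)·P(B=j) for every cell.
  P(A=0)·P(B=0) = 11/12 × 1/2 = 11/24 = P(A=0,B=0) ✓
  P(A=0)·P(B=1) = 11/12 × 1/2 = 11/24 = P(A=0,B=1) ✓
  P(A=1)·P(B=0) = 1/12 × 1/2 = 1/24 = P(A=1,B=0) ✓
  P(A=1)·P(B=1) = 1/12 × 1/2 = 1/24 = P(A=1,B=1) ✓

Yes, A and B are independent: every cell factors, so I(A;B) = 0 bits.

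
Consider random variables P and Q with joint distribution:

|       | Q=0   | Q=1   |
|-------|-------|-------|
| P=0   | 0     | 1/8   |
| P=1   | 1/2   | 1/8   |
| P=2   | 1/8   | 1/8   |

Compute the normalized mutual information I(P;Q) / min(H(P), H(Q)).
Marginal P(P) (row sums):
  P(P=0) = 0 + 1/8 = 1/8
  P(P=1) = 1/2 + 1/8 = 5/8
  P(P=2) = 1/8 + 1/8 = 1/4
Marginal P(Q) (column sums):
  P(Q=0) = 0 + 1/2 + 1/8 = 5/8
  P(Q=1) = 1/8 + 1/8 + 1/8 = 3/8

H(P) = -[(1/8)·log₂(1/8) + (5/8)·log₂(5/8) + (1/4)·log₂(1/4)]
  = 0.3750 + 0.4238 + 0.5000
  = 1.2988 bits
H(Q) = -[(5/8)·log₂(5/8) + (3/8)·log₂(3/8)]
  = 0.4238 + 0.5306
  = 0.9544 bits
H(P,Q) = -[(1/8)·log₂(1/8) + (1/2)·log₂(1/2) + (1/8)·log₂(1/8) + (1/8)·log₂(1/8) + (1/8)·log₂(1/8)]
  = 0.3750 + 0.5000 + 0.3750 + 0.3750 + 0.3750
  = 2.0000 bits

I(P;Q) = H(P) + H(Q) - H(P,Q)
  = 1.2988 + 0.9544 - 2.0000
  = 0.2532 bits

min(H(P), H(Q)) = min(1.2988, 0.9544) = 0.9544 bits
Normalized MI = 0.2532 / 0.9544 = 0.2653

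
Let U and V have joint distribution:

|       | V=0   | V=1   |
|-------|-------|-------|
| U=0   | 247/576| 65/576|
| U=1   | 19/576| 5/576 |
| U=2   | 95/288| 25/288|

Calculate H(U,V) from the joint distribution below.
H(U,V) = -Σ P(U,V) log₂ P(U,V), summed over the non-zero cells:
H(U,V) = -[(247/576)·log₂(247/576) + (65/576)·log₂(65/576) + (19/576)·log₂(19/576) + (5/576)·log₂(5/576) + (95/288)·log₂(95/288) + (25/288)·log₂(25/288)]
  = 0.5238 + 0.3552 + 0.1624 + 0.0594 + 0.5278 + 0.3061
  = 1.9347 bits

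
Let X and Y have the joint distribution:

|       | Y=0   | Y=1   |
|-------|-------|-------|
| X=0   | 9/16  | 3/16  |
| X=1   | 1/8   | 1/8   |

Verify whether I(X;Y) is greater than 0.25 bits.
Marginal P(X) (row sums):
  P(X=0) = 9/16 + 3/16 = 3/4
  P(X=1) = 1/8 + 1/8 = 1/4
Marginal P(Y) (column sums):
  P(Y=0) = 9/16 + 1/8 = 11/16
  P(Y=1) = 3/16 + 1/8 = 5/16

H(X) = -[(3/4)·log₂(3/4) + (1/4)·log₂(1/4)]
  = 0.3113 + 0.5000
  = 0.8113 bits
H(Y) = -[(11/16)·log₂(11/16) + (5/16)·log₂(5/16)]
  = 0.3716 + 0.5244
  = 0.8960 bits
H(X,Y) = -[(9/16)·log₂(9/16) + (3/16)·log₂(3/16) + (1/8)·log₂(1/8) + (1/8)·log₂(1/8)]
  = 0.4669 + 0.4528 + 0.3750 + 0.3750
  = 1.6697 bits

I(X;Y) = H(X) + H(Y) - H(X,Y)
  = 0.8113 + 0.8960 - 1.6697
  = 0.0376 bits

No. I(X;Y) = 0.0376 bits, which is ≤ 0.25 bits.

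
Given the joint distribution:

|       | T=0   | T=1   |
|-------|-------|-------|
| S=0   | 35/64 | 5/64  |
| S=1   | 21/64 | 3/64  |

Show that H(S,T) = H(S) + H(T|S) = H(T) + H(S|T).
Marginal P(S) (row sums):
  P(S=0) = 35/64 + 5/64 = 5/8
  P(S=1) = 21/64 + 3/64 = 3/8
Marginal P(T) (column sums):
  P(T=0) = 35/64 + 21/64 = 7/8
  P(T=1) = 5/64 + 3/64 = 1/8

Decomposition 1: H(S) + H(T|S)
H(S) = -[(5/8)·log₂(5/8) + (3/8)·log₂(3/8)]
  = 0.4238 + 0.5306
  = 0.9544 bits
H(T|S) = -Σ P(S,T)·log₂ P(T|S), where P(T|S) = P(S,T) / P(S)
  (S=0,T=0): P(T|S) = (35/64)/(5/8) = 7/8;  -(35/64)·log₂(7/8) = 0.1054
  (S=0,T=1): P(T|S) = (5/64)/(5/8) = 1/8;  -(5/64)·log₂(1/8) = 0.2344
  (S=1,T=0): P(T|S) = (21/64)/(3/8) = 7/8;  -(21/64)·log₂(7/8) = 0.0632
  (S=1,T=1): P(T|S) = (3/64)/(3/8) = 1/8;  -(3/64)·log₂(1/8) = 0.1406
H(T|S) = 0.1054 + 0.2344 + 0.0632 + 0.1406
  = 0.5436 bits
H(S) + H(T|S) = 0.9544 + 0.5436 = 1.4980 bits

Decomposition 2: H(T) + H(S|T)
H(T) = -[(7/8)·log₂(7/8) + (1/8)·log₂(1/8)]
  = 0.1686 + 0.3750
  = 0.5436 bits
H(S|T) = -Σ P(S,T)·log₂ P(S|T), where P(S|T) = P(S,T) / P(T)
  (S=0,T=0): P(S|T) = (35/64)/(7/8) = 5/8;  -(35/64)·log₂(5/8) = 0.3708
  (S=0,T=1): P(S|T) = (5/64)/(1/8) = 5/8;  -(5/64)·log₂(5/8) = 0.0530
  (S=1,T=0): P(S|T) = (21/64)/(7/8) = 3/8;  -(21/64)·log₂(3/8) = 0.4643
  (S=1,T=1): P(S|T) = (3/64)/(1/8) = 3/8;  -(3/64)·log₂(3/8) = 0.0663
H(S|T) = 0.3708 + 0.0530 + 0.4643 + 0.0663
  = 0.9544 bits
H(T) + H(S|T) = 0.5436 + 0.9544 = 1.4980 bits

Direct computation of the joint entropy:
H(S,T) = -[(35/64)·log₂(35/64) + (5/64)·log₂(5/64) + (21/64)·log₂(21/64) + (3/64)·log₂(3/64)]
  = 0.4762 + 0.2873 + 0.5275 + 0.2070
  = 1.4980 bits

All three agree: H(S,T) = 1.4980 bits ✓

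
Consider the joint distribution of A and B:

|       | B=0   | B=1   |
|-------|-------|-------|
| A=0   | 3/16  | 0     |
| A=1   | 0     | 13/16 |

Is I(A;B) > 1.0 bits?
Marginal P(A) (row sums):
  P(A=0) = 3/16 + 0 = 3/16
  P(A=1) = 0 + 13/16 = 13/16
Marginal P(B) (column sums):
  P(B=0) = 3/16 + 0 = 3/16
  P(B=1) = 0 + 13/16 = 13/16

H(A) = -[(3/16)·log₂(3/16) + (13/16)·log₂(13/16)]
  = 0.4528 + 0.2434
  = 0.6962 bits
H(B) = -[(3/16)·log₂(3/16) + (13/16)·log₂(13/16)]
  = 0.4528 + 0.2434
  = 0.6962 bits
H(A,B) = -[(3/16)·log₂(3/16) + (13/16)·log₂(13/16)]
  = 0.4528 + 0.2434
  = 0.6962 bits

I(A;B) = H(A) + H(B) - H(A,B)
  = 0.6962 + 0.6962 - 0.6962
  = 0.6962 bits

No. I(A;B) = 0.6962 bits, which is ≤ 1.0 bits.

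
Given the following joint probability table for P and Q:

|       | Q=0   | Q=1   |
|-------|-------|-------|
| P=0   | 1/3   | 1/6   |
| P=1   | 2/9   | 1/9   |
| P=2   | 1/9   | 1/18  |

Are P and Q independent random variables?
Marginal P(P) (row sums):
  P(P=0) = 1/3 + 1/6 = 1/2
  P(P=1) = 2/9 + 1/9 = 1/3
  P(P=2) = 1/9 + 1/18 = 1/6
Marginal P(Q) (column sums):
  P(Q=0) = 1/3 + 2/9 + 1/9 = 2/3
  P(Q=1) = 1/6 + 1/9 + 1/18 = 1/3

P and Q are independent iff P(P=i,Q=j) = P(P=i)·P(Q=j) for every cell.
  P(P=0)·P(Q=0) = 1/2 × 2/3 = 1/3 = P(P=0,Q=0) ✓
  P(P=0)·P(Q=1) = 1/2 × 1/3 = 1/6 = P(P=0,Q=1) ✓
  P(P=1)·P(Q=0) = 1/3 × 2/3 = 2/9 = P(P=1,Q=0) ✓
  P(P=1)·P(Q=1) = 1/3 × 1/3 = 1/9 = P(P=1,Q=1) ✓
  P(P=2)·P(Q=0) = 1/6 × 2/3 = 1/9 = P(P=2,Q=0) ✓
  P(P=2)·P(Q=1) = 1/6 × 1/3 = 1/18 = P(P=2,Q=1) ✓

Yes, P and Q are independent: every cell factors, so I(P;Q) = 0 bits.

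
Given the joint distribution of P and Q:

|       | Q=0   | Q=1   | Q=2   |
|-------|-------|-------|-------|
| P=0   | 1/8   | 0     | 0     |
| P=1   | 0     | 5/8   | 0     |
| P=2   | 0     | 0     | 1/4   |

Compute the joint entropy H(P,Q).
H(P,Q) = -Σ P(P,Q) log₂ P(P,Q), summed over the non-zero cells:
H(P,Q) = -[(1/8)·log₂(1/8) + (5/8)·log₂(5/8) + (1/4)·log₂(1/4)]
  = 0.3750 + 0.4238 + 0.5000
  = 1.2988 bits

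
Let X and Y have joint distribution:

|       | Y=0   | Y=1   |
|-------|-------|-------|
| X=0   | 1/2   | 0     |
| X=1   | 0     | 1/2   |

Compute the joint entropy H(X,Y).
H(X,Y) = -Σ P(X,Y) log₂ P(X,Y), summed over the non-zero cells:
H(X,Y) = -[(1/2)·log₂(1/2) + (1/2)·log₂(1/2)]
  = 0.5000 + 0.5000
  = 1.0000 bits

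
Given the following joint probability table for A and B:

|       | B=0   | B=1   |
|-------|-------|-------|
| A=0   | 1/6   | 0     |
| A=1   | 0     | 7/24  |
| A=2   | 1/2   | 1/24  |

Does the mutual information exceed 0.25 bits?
Marginal P(A) (row sums):
  P(A=0) = 1/6 + 0 = 1/6
  P(A=1) = 0 + 7/24 = 7/24
  P(A=2) = 1/2 + 1/24 = 13/24
Marginal P(B) (column sums):
  P(B=0) = 1/6 + 0 + 1/2 = 2/3
  P(B=1) = 0 + 7/24 + 1/24 = 1/3

H(A) = -[(1/6)·log₂(1/6) + (7/24)·log₂(7/24) + (13/24)·log₂(13/24)]
  = 0.4308 + 0.5185 + 0.4791
  = 1.4284 bits
H(B) = -[(2/3)·log₂(2/3) + (1/3)·log₂(1/3)]
  = 0.3900 + 0.5283
  = 0.9183 bits
H(A,B) = -[(1/6)·log₂(1/6) + (7/24)·log₂(7/24) + (1/2)·log₂(1/2) + (1/24)·log₂(1/24)]
  = 0.4308 + 0.5185 + 0.5000 + 0.1910
  = 1.6403 bits

I(A;B) = H(A) + H(B) - H(A,B)
  = 1.4284 + 0.9183 - 1.6403
  = 0.7064 bits

Yes. I(A;B) = 0.7064 bits, which is > 0.25 bits.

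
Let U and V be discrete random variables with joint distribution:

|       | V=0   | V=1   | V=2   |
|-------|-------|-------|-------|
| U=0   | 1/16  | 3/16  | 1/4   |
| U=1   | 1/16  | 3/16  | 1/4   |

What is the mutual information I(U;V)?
Marginal P(U) (row sums):
  P(U=0) = 1/16 + 3/16 + 1/4 = 1/2
  P(U=1) = 1/16 + 3/16 + 1/4 = 1/2
Marginal P(V) (column sums):
  P(V=0) = 1/16 + 1/16 = 1/8
  P(V=1) = 3/16 + 3/16 = 3/8
  P(V=2) = 1/4 + 1/4 = 1/2

H(U) = -[(1/2)·log₂(1/2) + (1/2)·log₂(1/2)]
  = 0.5000 + 0.5000
  = 1.0000 bits
H(V) = -[(1/8)·log₂(1/8) + (3/8)·log₂(3/8) + (1/2)·log₂(1/2)]
  = 0.3750 + 0.5306 + 0.5000
  = 1.4056 bits
H(U,V) = -[(1/16)·log₂(1/16) + (3/16)·log₂(3/16) + (1/4)·log₂(1/4) + (1/16)·log₂(1/16) + (3/16)·log₂(3/16) + (1/4)·log₂(1/4)]
  = 0.2500 + 0.4528 + 0.5000 + 0.2500 + 0.4528 + 0.5000
  = 2.4056 bits

I(U;V) = H(U) + H(V) - H(U,V)
  = 1.0000 + 1.4056 - 2.4056
  = 0.0000 bits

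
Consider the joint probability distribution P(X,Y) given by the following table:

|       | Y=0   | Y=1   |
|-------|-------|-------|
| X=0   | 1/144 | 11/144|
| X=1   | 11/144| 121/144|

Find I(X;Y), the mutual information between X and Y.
Marginal P(X) (row sums):
  P(X=0) = 1/144 + 11/144 = 1/12
  P(X=1) = 11/144 + 121/144 = 11/12
Marginal P(Y) (column sums):
  P(Y=0) = 1/144 + 11/144 = 1/12
  P(Y=1) = 11/144 + 121/144 = 11/12

H(X) = -[(1/12)·log₂(1/12) + (11/12)·log₂(11/12)]
  = 0.2987 + 0.1151
  = 0.4138 bits
H(Y) = -[(1/12)·log₂(1/12) + (11/12)·log₂(11/12)]
  = 0.2987 + 0.1151
  = 0.4138 bits
H(X,Y) = -[(1/144)·log₂(1/144) + (11/144)·log₂(11/144) + (11/144)·log₂(11/144) + (121/144)·log₂(121/144)]
  = 0.0498 + 0.2834 + 0.2834 + 0.2110
  = 0.8276 bits

I(X;Y) = H(X) + H(Y) - H(X,Y)
  = 0.4138 + 0.4138 - 0.8276
  = 0.0000 bits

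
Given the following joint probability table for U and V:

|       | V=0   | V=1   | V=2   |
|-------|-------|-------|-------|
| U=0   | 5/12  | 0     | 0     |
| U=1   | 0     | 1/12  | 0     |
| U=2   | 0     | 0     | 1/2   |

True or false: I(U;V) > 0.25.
Marginal P(U) (row sums):
  P(U=0) = 5/12 + 0 + 0 = 5/12
  P(U=1) = 0 + 1/12 + 0 = 1/12
  P(U=2) = 0 + 0 + 1/2 = 1/2
Marginal P(V) (column sums):
  P(V=0) = 5/12 + 0 + 0 = 5/12
  P(V=1) = 0 + 1/12 + 0 = 1/12
  P(V=2) = 0 + 0 + 1/2 = 1/2

H(U) = -[(5/12)·log₂(5/12) + (1/12)·log₂(1/12) + (1/2)·log₂(1/2)]
  = 0.5263 + 0.2987 + 0.5000
  = 1.3250 bits
H(V) = -[(5/12)·log₂(5/12) + (1/12)·log₂(1/12) + (1/2)·log₂(1/2)]
  = 0.5263 + 0.2987 + 0.5000
  = 1.3250 bits
H(U,V) = -[(5/12)·log₂(5/12) + (1/12)·log₂(1/12) + (1/2)·log₂(1/2)]
  = 0.5263 + 0.2987 + 0.5000
  = 1.3250 bits

I(U;V) = H(U) + H(V) - H(U,V)
  = 1.3250 + 1.3250 - 1.3250
  = 1.3250 bits

True. I(U;V) = 1.3250 bits, which is > 0.25 bits.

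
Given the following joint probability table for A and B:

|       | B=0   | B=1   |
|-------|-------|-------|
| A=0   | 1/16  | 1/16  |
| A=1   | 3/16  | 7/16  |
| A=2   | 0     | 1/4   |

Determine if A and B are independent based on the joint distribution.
Marginal P(A) (row sums):
  P(A=0) = 1/16 + 1/16 = 1/8
  P(A=1) = 3/16 + 7/16 = 5/8
  P(A=2) = 0 + 1/4 = 1/4
Marginal P(B) (column sums):
  P(B=0) = 1/16 + 3/16 + 0 = 1/4
  P(B=1) = 1/16 + 7/16 + 1/4 = 3/4

A and B are independent iff P(A=i,B=j) = P(A=i)·P(B=j) for every cell.
  P(A=0)·P(B=0) = 1/8 × 1/4 = 1/32, but P(A=0,B=0) = 1/16 ✗

No, A and B are not independent. Quantitatively, I(A;B) > 0:

H(A) = -[(1/8)·log₂(1/8) + (5/8)·log₂(5/8) + (1/4)·log₂(1/4)]
  = 0.3750 + 0.4238 + 0.5000
  = 1.2988 bits
H(B) = -[(1/4)·log₂(1/4) + (3/4)·log₂(3/4)]
  = 0.5000 + 0.3113
  = 0.8113 bits
H(A,B) = -[(1/16)·log₂(1/16) + (1/16)·log₂(1/16) + (3/16)·log₂(3/16) + (7/16)·log₂(7/16) + (1/4)·log₂(1/4)]
  = 0.2500 + 0.2500 + 0.4528 + 0.5218 + 0.5000
  = 1.9746 bits
I(A;B) = H(A) + H(B) - H(A,B) = 1.2988 + 0.8113 - 1.9746 = 0.1355 bits > 0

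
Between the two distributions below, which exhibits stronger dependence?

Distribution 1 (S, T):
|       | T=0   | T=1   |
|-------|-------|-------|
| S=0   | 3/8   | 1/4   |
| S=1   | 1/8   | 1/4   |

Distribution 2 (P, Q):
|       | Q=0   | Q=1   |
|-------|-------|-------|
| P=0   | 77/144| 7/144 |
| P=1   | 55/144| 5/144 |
Distribution 1 (S, T):
Marginal P(S) (row sums):
  P(S=0) = 3/8 + 1/4 = 5/8
  P(S=1) = 1/8 + 1/4 = 3/8
Marginal P(T) (column sums):
  P(T=0) = 3/8 + 1/8 = 1/2
  P(T=1) = 1/4 + 1/4 = 1/2

H(S) = -[(5/8)·log₂(5/8) + (3/8)·log₂(3/8)]
  = 0.4238 + 0.5306
  = 0.9544 bits
H(T) = -[(1/2)·log₂(1/2) + (1/2)·log₂(1/2)]
  = 0.5000 + 0.5000
  = 1.0000 bits
H(S,T) = -[(3/8)·log₂(3/8) + (1/4)·log₂(1/4) + (1/8)·log₂(1/8) + (1/4)·log₂(1/4)]
  = 0.5306 + 0.5000 + 0.3750 + 0.5000
  = 1.9056 bits

I(S;T) = H(S) + H(T) - H(S,T)
  = 0.9544 + 1.0000 - 1.9056
  = 0.0488 bits

Distribution 2 (P, Q):
Marginal P(P) (row sums):
  P(P=0) = 77/144 + 7/144 = 7/12
  P(P=1) = 55/144 + 5/144 = 5/12
Marginal P(Q) (column sums):
  P(Q=0) = 77/144 + 55/144 = 11/12
  P(Q=1) = 7/144 + 5/144 = 1/12

H(P) = -[(7/12)·log₂(7/12) + (5/12)·log₂(5/12)]
  = 0.4536 + 0.5263
  = 0.9799 bits
H(Q) = -[(11/12)·log₂(11/12) + (1/12)·log₂(1/12)]
  = 0.1151 + 0.2987
  = 0.4138 bits
H(P,Q) = -[(77/144)·log₂(77/144) + (7/144)·log₂(7/144) + (55/144)·log₂(55/144) + (5/144)·log₂(5/144)]
  = 0.4829 + 0.2121 + 0.5304 + 0.1683
  = 1.3937 bits

I(P;Q) = H(P) + H(Q) - H(P,Q)
  = 0.9799 + 0.4138 - 1.3937
  = 0.0000 bits

I(S;T) = 0.0488 bits > I(P;Q) = 0.0000 bits, so (S, T) has the higher mutual information (stronger dependence).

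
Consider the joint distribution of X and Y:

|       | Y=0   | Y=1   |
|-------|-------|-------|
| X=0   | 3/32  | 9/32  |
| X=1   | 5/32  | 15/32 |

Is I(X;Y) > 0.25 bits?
Marginal P(X) (row sums):
  P(X=0) = 3/32 + 9/32 = 3/8
  P(X=1) = 5/32 + 15/32 = 5/8
Marginal P(Y) (column sums):
  P(Y=0) = 3/32 + 5/32 = 1/4
  P(Y=1) = 9/32 + 15/32 = 3/4

H(X) = -[(3/8)·log₂(3/8) + (5/8)·log₂(5/8)]
  = 0.5306 + 0.4238
  = 0.9544 bits
H(Y) = -[(1/4)·log₂(1/4) + (3/4)·log₂(3/4)]
  = 0.5000 + 0.3113
  = 0.8113 bits
H(X,Y) = -[(3/32)·log₂(3/32) + (9/32)·log₂(9/32) + (5/32)·log₂(5/32) + (15/32)·log₂(15/32)]
  = 0.3202 + 0.5147 + 0.4184 + 0.5124
  = 1.7657 bits

I(X;Y) = H(X) + H(Y) - H(X,Y)
  = 0.9544 + 0.8113 - 1.7657
  = 0.0000 bits

No. I(X;Y) = 0.0000 bits, which is ≤ 0.25 bits.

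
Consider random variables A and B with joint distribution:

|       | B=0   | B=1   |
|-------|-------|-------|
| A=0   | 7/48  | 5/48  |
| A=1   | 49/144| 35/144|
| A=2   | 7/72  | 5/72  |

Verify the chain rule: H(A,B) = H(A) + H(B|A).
Left side:
H(A,B) = -[(7/48)·log₂(7/48) + (5/48)·log₂(5/48) + (49/144)·log₂(49/144) + (35/144)·log₂(35/144) + (7/72)·log₂(7/72) + (5/72)·log₂(5/72)]
  = 0.4051 + 0.3399 + 0.5292 + 0.4960 + 0.3269 + 0.2672
  = 2.3643 bits

Right side:
Marginal P(A) (row sums):
  P(A=0) = 7/48 + 5/48 = 1/4
  P(A=1) = 49/144 + 35/144 = 7/12
  P(A=2) = 7/72 + 5/72 = 1/6
H(A) = -[(1/4)·log₂(1/4) + (7/12)·log₂(7/12) + (1/6)·log₂(1/6)]
  = 0.5000 + 0.4536 + 0.4308
  = 1.3844 bits
H(B|A) = -Σ P(A,B)·log₂ P(B|A), where P(B|A) = P(A,B) / P(A)
  (A=0,B=0): P(B|A) = (7/48)/(1/4) = 7/12;  -(7/48)·log₂(7/12) = 0.1134
  (A=0,B=1): P(B|A) = (5/48)/(1/4) = 5/12;  -(5/48)·log₂(5/12) = 0.1316
  (A=1,B=0): P(B|A) = (49/144)/(7/12) = 7/12;  -(49/144)·log₂(7/12) = 0.2646
  (A=1,B=1): P(B|A) = (35/144)/(7/12) = 5/12;  -(35/144)·log₂(5/12) = 0.3070
  (A=2,B=0): P(B|A) = (7/72)/(1/6) = 7/12;  -(7/72)·log₂(7/12) = 0.0756
  (A=2,B=1): P(B|A) = (5/72)/(1/6) = 5/12;  -(5/72)·log₂(5/12) = 0.0877
H(B|A) = 0.1134 + 0.1316 + 0.2646 + 0.3070 + 0.0756 + 0.0877
  = 0.9799 bits
H(A) + H(B|A) = 1.3844 + 0.9799 = 2.3643 bits

Both sides equal 2.3643 bits, so the chain rule holds ✓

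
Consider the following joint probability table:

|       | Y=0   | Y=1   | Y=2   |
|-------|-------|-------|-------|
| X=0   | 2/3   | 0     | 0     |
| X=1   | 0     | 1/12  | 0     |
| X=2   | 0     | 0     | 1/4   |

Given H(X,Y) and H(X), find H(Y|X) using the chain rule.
From the chain rule: H(X,Y) = H(X) + H(Y|X)
Therefore: H(Y|X) = H(X,Y) - H(X)

H(X,Y) = -[(2/3)·log₂(2/3) + (1/12)·log₂(1/12) + (1/4)·log₂(1/4)]
  = 0.3900 + 0.2987 + 0.5000
  = 1.1887 bits
Marginal P(X) (row sums):
  P(X=0) = 2/3 + 0 + 0 = 2/3
  P(X=1) = 0 + 1/12 + 0 = 1/12
  P(X=2) = 0 + 0 + 1/4 = 1/4
H(X) = -[(2/3)·log₂(2/3) + (1/12)·log₂(1/12) + (1/4)·log₂(1/4)]
  = 0.3900 + 0.2987 + 0.5000
  = 1.1887 bits

H(Y|X) = 1.1887 - 1.1887 = 0.0000 bits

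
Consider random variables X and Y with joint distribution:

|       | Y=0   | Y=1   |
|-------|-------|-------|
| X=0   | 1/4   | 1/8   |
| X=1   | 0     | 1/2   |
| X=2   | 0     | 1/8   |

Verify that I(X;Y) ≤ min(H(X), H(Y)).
Marginal P(X) (row sums):
  P(X=0) = 1/4 + 1/8 = 3/8
  P(X=1) = 0 + 1/2 = 1/2
  P(X=2) = 0 + 1/8 = 1/8
Marginal P(Y) (column sums):
  P(Y=0) = 1/4 + 0 + 0 = 1/4
  P(Y=1) = 1/8 + 1/2 + 1/8 = 3/4

H(X) = -[(3/8)·log₂(3/8) + (1/2)·log₂(1/2) + (1/8)·log₂(1/8)]
  = 0.5306 + 0.5000 + 0.3750
  = 1.4056 bits
H(Y) = -[(1/4)·log₂(1/4) + (3/4)·log₂(3/4)]
  = 0.5000 + 0.3113
  = 0.8113 bits
H(X,Y) = -[(1/4)·log₂(1/4) + (1/8)·log₂(1/8) + (1/2)·log₂(1/2) + (1/8)·log₂(1/8)]
  = 0.5000 + 0.3750 + 0.5000 + 0.3750
  = 1.7500 bits

I(X;Y) = H(X) + H(Y) - H(X,Y)
  = 1.4056 + 0.8113 - 1.7500
  = 0.4669 bits

min(H(X), H(Y)) = min(1.4056, 0.8113) = 0.8113 bits
Since 0.4669 ≤ 0.8113, the bound is satisfied ✓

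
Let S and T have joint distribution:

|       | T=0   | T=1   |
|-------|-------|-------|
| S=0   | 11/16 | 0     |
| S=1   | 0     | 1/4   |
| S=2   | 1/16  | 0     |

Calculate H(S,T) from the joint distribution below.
H(S,T) = -Σ P(S,T) log₂ P(S,T), summed over the non-zero cells:
H(S,T) = -[(11/16)·log₂(11/16) + (1/4)·log₂(1/4) + (1/16)·log₂(1/16)]
  = 0.3716 + 0.5000 + 0.2500
  = 1.1216 bits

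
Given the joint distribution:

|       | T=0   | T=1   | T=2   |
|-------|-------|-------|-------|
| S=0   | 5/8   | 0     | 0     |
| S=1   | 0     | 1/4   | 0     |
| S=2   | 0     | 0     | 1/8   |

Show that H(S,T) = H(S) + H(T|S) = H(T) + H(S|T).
Marginal P(S) (row sums):
  P(S=0) = 5/8 + 0 + 0 = 5/8
  P(S=1) = 0 + 1/4 + 0 = 1/4
  P(S=2) = 0 + 0 + 1/8 = 1/8
Marginal P(T) (column sums):
  P(T=0) = 5/8 + 0 + 0 = 5/8
  P(T=1) = 0 + 1/4 + 0 = 1/4
  P(T=2) = 0 + 0 + 1/8 = 1/8

Decomposition 1: H(S) + H(T|S)
H(S) = -[(5/8)·log₂(5/8) + (1/4)·log₂(1/4) + (1/8)·log₂(1/8)]
  = 0.4238 + 0.5000 + 0.3750
  = 1.2988 bits
H(T|S) = -Σ P(S,T)·log₂ P(T|S), where P(T|S) = P(S,T) / P(S)
  (cells with P(S,T) = 0 contribute 0)
  (S=0,T=0): P(T|S) = (5/8)/(5/8) = 1;  -(5/8)·log₂(1) = 0.0000
  (S=1,T=1): P(T|S) = (1/4)/(1/4) = 1;  -(1/4)·log₂(1) = 0.0000
  (S=2,T=2): P(T|S) = (1/8)/(1/8) = 1;  -(1/8)·log₂(1) = 0.0000
H(T|S) = 0.0000 + 0.0000 + 0.0000
  = 0.0000 bits
H(S) + H(T|S) = 1.2988 + 0.0000 = 1.2988 bits

Decomposition 2: H(T) + H(S|T)
H(T) = -[(5/8)·log₂(5/8) + (1/4)·log₂(1/4) + (1/8)·log₂(1/8)]
  = 0.4238 + 0.5000 + 0.3750
  = 1.2988 bits
H(S|T) = -Σ P(S,T)·log₂ P(S|T), where P(S|T) = P(S,T) / P(T)
  (cells with P(S,T) = 0 contribute 0)
  (S=0,T=0): P(S|T) = (5/8)/(5/8) = 1;  -(5/8)·log₂(1) = 0.0000
  (S=1,T=1): P(S|T) = (1/4)/(1/4) = 1;  -(1/4)·log₂(1) = 0.0000
  (S=2,T=2): P(S|T) = (1/8)/(1/8) = 1;  -(1/8)·log₂(1) = 0.0000
H(S|T) = 0.0000 + 0.0000 + 0.0000
  = 0.0000 bits
H(T) + H(S|T) = 1.2988 + 0.0000 = 1.2988 bits

Direct computation of the joint entropy:
H(S,T) = -[(5/8)·log₂(5/8) + (1/4)·log₂(1/4) + (1/8)·log₂(1/8)]
  = 0.4238 + 0.5000 + 0.3750
  = 1.2988 bits

All three agree: H(S,T) = 1.2988 bits ✓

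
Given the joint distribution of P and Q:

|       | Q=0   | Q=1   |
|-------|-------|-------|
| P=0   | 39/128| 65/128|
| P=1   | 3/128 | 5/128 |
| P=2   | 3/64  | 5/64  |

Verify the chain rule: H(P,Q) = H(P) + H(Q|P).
Left side:
H(P,Q) = -[(39/128)·log₂(39/128) + (65/128)·log₂(65/128) + (3/128)·log₂(3/128) + (5/128)·log₂(5/128) + (3/64)·log₂(3/64) + (5/64)·log₂(5/64)]
  = 0.5224 + 0.4965 + 0.1269 + 0.1827 + 0.2070 + 0.2873
  = 1.8228 bits

Right side:
Marginal P(P) (row sums):
  P(P=0) = 39/128 + 65/128 = 13/16
  P(P=1) = 3/128 + 5/128 = 1/16
  P(P=2) = 3/64 + 5/64 = 1/8
H(P) = -[(13/16)·log₂(13/16) + (1/16)·log₂(1/16) + (1/8)·log₂(1/8)]
  = 0.2434 + 0.2500 + 0.3750
  = 0.8684 bits
H(Q|P) = -Σ P(P,Q)·log₂ P(Q|P), where P(Q|P) = P(P,Q) / P(P)
  (P=0,Q=0): P(Q|P) = (39/128)/(13/16) = 3/8;  -(39/128)·log₂(3/8) = 0.4311
  (P=0,Q=1): P(Q|P) = (65/128)/(13/16) = 5/8;  -(65/128)·log₂(5/8) = 0.3443
  (P=1,Q=0): P(Q|P) = (3/128)/(1/16) = 3/8;  -(3/128)·log₂(3/8) = 0.0332
  (P=1,Q=1): P(Q|P) = (5/128)/(1/16) = 5/8;  -(5/128)·log₂(5/8) = 0.0265
  (P=2,Q=0): P(Q|P) = (3/64)/(1/8) = 3/8;  -(3/64)·log₂(3/8) = 0.0663
  (P=2,Q=1): P(Q|P) = (5/64)/(1/8) = 5/8;  -(5/64)·log₂(5/8) = 0.0530
H(Q|P) = 0.4311 + 0.3443 + 0.0332 + 0.0265 + 0.0663 + 0.0530
  = 0.9544 bits
H(P) + H(Q|P) = 0.8684 + 0.9544 = 1.8228 bits

Both sides equal 1.8228 bits, so the chain rule holds ✓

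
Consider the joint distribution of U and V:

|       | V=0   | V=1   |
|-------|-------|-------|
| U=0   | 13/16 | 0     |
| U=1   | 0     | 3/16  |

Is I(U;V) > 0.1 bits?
Marginal P(U) (row sums):
  P(U=0) = 13/16 + 0 = 13/16
  P(U=1) = 0 + 3/16 = 3/16
Marginal P(V) (column sums):
  P(V=0) = 13/16 + 0 = 13/16
  P(V=1) = 0 + 3/16 = 3/16

H(U) = -[(13/16)·log₂(13/16) + (3/16)·log₂(3/16)]
  = 0.2434 + 0.4528
  = 0.6962 bits
H(V) = -[(13/16)·log₂(13/16) + (3/16)·log₂(3/16)]
  = 0.2434 + 0.4528
  = 0.6962 bits
H(U,V) = -[(13/16)·log₂(13/16) + (3/16)·log₂(3/16)]
  = 0.2434 + 0.4528
  = 0.6962 bits

I(U;V) = H(U) + H(V) - H(U,V)
  = 0.6962 + 0.6962 - 0.6962
  = 0.6962 bits

Yes. I(U;V) = 0.6962 bits, which is > 0.1 bits.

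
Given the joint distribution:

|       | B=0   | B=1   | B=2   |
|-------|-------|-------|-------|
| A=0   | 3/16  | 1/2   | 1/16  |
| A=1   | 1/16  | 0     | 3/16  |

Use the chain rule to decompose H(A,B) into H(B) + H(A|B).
By the chain rule: H(A,B) = H(B) + H(A|B)

Marginal P(B) (column sums):
  P(B=0) = 3/16 + 1/16 = 1/4
  P(B=1) = 1/2 + 0 = 1/2
  P(B=2) = 1/16 + 3/16 = 1/4
H(B) = -[(1/4)·log₂(1/4) + (1/2)·log₂(1/2) + (1/4)·log₂(1/4)]
  = 0.5000 + 0.5000 + 0.5000
  = 1.5000 bits
H(A|B) = -Σ P(A,B)·log₂ P(A|B), where P(A|B) = P(A,B) / P(B)
  (cells with P(A,B) = 0 contribute 0)
  (A=0,B=0): P(A|B) = (3/16)/(1/4) = 3/4;  -(3/16)·log₂(3/4) = 0.0778
  (A=0,B=1): P(A|B) = (1/2)/(1/2) = 1;  -(1/2)·log₂(1) = 0.0000
  (A=0,B=2): P(A|B) = (1/16)/(1/4) = 1/4;  -(1/16)·log₂(1/4) = 0.1250
  (A=1,B=0): P(A|B) = (1/16)/(1/4) = 1/4;  -(1/16)·log₂(1/4) = 0.1250
  (A=1,B=2): P(A|B) = (3/16)/(1/4) = 3/4;  -(3/16)·log₂(3/4) = 0.0778
H(A|B) = 0.0778 + 0.0000 + 0.1250 + 0.1250 + 0.0778
  = 0.4056 bits

H(A,B) = H(B) + H(A|B) = 1.5000 + 0.4056 = 1.9056 bits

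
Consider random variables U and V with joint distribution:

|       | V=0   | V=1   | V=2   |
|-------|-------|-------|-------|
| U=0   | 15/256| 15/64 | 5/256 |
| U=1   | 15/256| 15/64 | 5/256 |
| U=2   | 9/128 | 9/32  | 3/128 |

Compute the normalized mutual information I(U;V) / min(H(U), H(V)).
Marginal P(U) (row sums):
  P(U=0) = 15/256 + 15/64 + 5/256 = 5/16
  P(U=1) = 15/256 + 15/64 + 5/256 = 5/16
  P(U=2) = 9/128 + 9/32 + 3/128 = 3/8
Marginal P(V) (column sums):
  P(V=0) = 15/256 + 15/256 + 9/128 = 3/16
  P(V=1) = 15/64 + 15/64 + 9/32 = 3/4
  P(V=2) = 5/256 + 5/256 + 3/128 = 1/16

H(U) = -[(5/16)·log₂(5/16) + (5/16)·log₂(5/16) + (3/8)·log₂(3/8)]
  = 0.5244 + 0.5244 + 0.5306
  = 1.5794 bits
H(V) = -[(3/16)·log₂(3/16) + (3/4)·log₂(3/4) + (1/16)·log₂(1/16)]
  = 0.4528 + 0.3113 + 0.2500
  = 1.0141 bits
H(U,V) = -[(15/256)·log₂(15/256) + (15/64)·log₂(15/64) + (5/256)·log₂(5/256) + (15/256)·log₂(15/256) + (15/64)·log₂(15/64) + (5/256)·log₂(5/256) + (9/128)·log₂(9/128) + (9/32)·log₂(9/32) + (3/128)·log₂(3/128)]
  = 0.2398 + 0.4906 + 0.1109 + 0.2398 + 0.4906 + 0.1109 + 0.2693 + 0.5147 + 0.1269
  = 2.5935 bits

I(U;V) = H(U) + H(V) - H(U,V)
  = 1.5794 + 1.0141 - 2.5935
  = 0.0000 bits

min(H(U), H(V)) = min(1.5794, 1.0141) = 1.0141 bits
Normalized MI = 0.0000 / 1.0141 = 0.0000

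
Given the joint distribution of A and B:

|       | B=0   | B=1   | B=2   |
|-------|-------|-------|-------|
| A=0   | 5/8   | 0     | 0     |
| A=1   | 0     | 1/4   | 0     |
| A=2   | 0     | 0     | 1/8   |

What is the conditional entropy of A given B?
Marginal P(B) (column sums):
  P(B=0) = 5/8 + 0 + 0 = 5/8
  P(B=1) = 0 + 1/4 + 0 = 1/4
  P(B=2) = 0 + 0 + 1/8 = 1/8

H(A|B) = -Σ P(A,B)·log₂ P(A|B), where P(A|B) = P(A,B) / P(B)
  (cells with P(A,B) = 0 contribute 0)
  (A=0,B=0): P(A|B) = (5/8)/(5/8) = 1;  -(5/8)·log₂(1) = 0.0000
  (A=1,B=1): P(A|B) = (1/4)/(1/4) = 1;  -(1/4)·log₂(1) = 0.0000
  (A=2,B=2): P(A|B) = (1/8)/(1/8) = 1;  -(1/8)·log₂(1) = 0.0000
H(A|B) = 0.0000 + 0.0000 + 0.0000
  = 0.0000 bits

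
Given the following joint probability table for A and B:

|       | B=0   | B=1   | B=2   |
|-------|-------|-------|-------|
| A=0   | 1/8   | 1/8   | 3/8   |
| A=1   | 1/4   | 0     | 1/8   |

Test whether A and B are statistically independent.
Marginal P(A) (row sums):
  P(A=0) = 1/8 + 1/8 + 3/8 = 5/8
  P(A=1) = 1/4 + 0 + 1/8 = 3/8
Marginal P(B) (column sums):
  P(B=0) = 1/8 + 1/4 = 3/8
  P(B=1) = 1/8 + 0 = 1/8
  P(B=2) = 3/8 + 1/8 = 1/2

A and B are independent iff P(A=i,B=j) = P(A=i)·P(B=j) for every cell.
  P(A=0)·P(B=0) = 5/8 × 3/8 = 15/64, but P(A=0,B=0) = 1/8 ✗

No, A and B are not independent. Quantitatively, I(A;B) > 0:

H(A) = -[(5/8)·log₂(5/8) + (3/8)·log₂(3/8)]
  = 0.4238 + 0.5306
  = 0.9544 bits
H(B) = -[(3/8)·log₂(3/8) + (1/8)·log₂(1/8) + (1/2)·log₂(1/2)]
  = 0.5306 + 0.3750 + 0.5000
  = 1.4056 bits
H(A,B) = -[(1/8)·log₂(1/8) + (1/8)·log₂(1/8) + (3/8)·log₂(3/8) + (1/4)·log₂(1/4) + (1/8)·log₂(1/8)]
  = 0.3750 + 0.3750 + 0.5306 + 0.5000 + 0.3750
  = 2.1556 bits
I(A;B) = H(A) + H(B) - H(A,B) = 0.9544 + 1.4056 - 2.1556 = 0.2044 bits > 0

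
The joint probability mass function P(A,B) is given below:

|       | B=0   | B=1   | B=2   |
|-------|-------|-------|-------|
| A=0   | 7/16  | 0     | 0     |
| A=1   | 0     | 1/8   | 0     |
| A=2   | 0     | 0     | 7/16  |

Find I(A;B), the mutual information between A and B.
Marginal P(A) (row sums):
  P(A=0) = 7/16 + 0 + 0 = 7/16
  P(A=1) = 0 + 1/8 + 0 = 1/8
  P(A=2) = 0 + 0 + 7/16 = 7/16
Marginal P(B) (column sums):
  P(B=0) = 7/16 + 0 + 0 = 7/16
  P(B=1) = 0 + 1/8 + 0 = 1/8
  P(B=2) = 0 + 0 + 7/16 = 7/16

H(A) = -[(7/16)·log₂(7/16) + (1/8)·log₂(1/8) + (7/16)·log₂(7/16)]
  = 0.5218 + 0.3750 + 0.5218
  = 1.4186 bits
H(B) = -[(7/16)·log₂(7/16) + (1/8)·log₂(1/8) + (7/16)·log₂(7/16)]
  = 0.5218 + 0.3750 + 0.5218
  = 1.4186 bits
H(A,B) = -[(7/16)·log₂(7/16) + (1/8)·log₂(1/8) + (7/16)·log₂(7/16)]
  = 0.5218 + 0.3750 + 0.5218
  = 1.4186 bits

I(A;B) = H(A) + H(B) - H(A,B)
  = 1.4186 + 1.4186 - 1.4186
  = 1.4186 bits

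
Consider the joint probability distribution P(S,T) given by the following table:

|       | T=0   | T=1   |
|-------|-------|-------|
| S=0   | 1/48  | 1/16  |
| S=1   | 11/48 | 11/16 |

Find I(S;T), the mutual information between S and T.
Marginal P(S) (row sums):
  P(S=0) = 1/48 + 1/16 = 1/12
  P(S=1) = 11/48 + 11/16 = 11/12
Marginal P(T) (column sums):
  P(T=0) = 1/48 + 11/48 = 1/4
  P(T=1) = 1/16 + 11/16 = 3/4

H(S) = -[(1/12)·log₂(1/12) + (11/12)·log₂(11/12)]
  = 0.2987 + 0.1151
  = 0.4138 bits
H(T) = -[(1/4)·log₂(1/4) + (3/4)·log₂(3/4)]
  = 0.5000 + 0.3113
  = 0.8113 bits
H(S,T) = -[(1/48)·log₂(1/48) + (1/16)·log₂(1/16) + (11/48)·log₂(11/48) + (11/16)·log₂(11/16)]
  = 0.1164 + 0.2500 + 0.4871 + 0.3716
  = 1.2251 bits

I(S;T) = H(S) + H(T) - H(S,T)
  = 0.4138 + 0.8113 - 1.2251
  = 0.0000 bits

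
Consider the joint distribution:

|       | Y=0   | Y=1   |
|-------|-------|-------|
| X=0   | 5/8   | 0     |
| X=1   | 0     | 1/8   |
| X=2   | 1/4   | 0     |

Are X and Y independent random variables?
Marginal P(X) (row sums):
  P(X=0) = 5/8 + 0 = 5/8
  P(X=1) = 0 + 1/8 = 1/8
  P(X=2) = 1/4 + 0 = 1/4
Marginal P(Y) (column sums):
  P(Y=0) = 5/8 + 0 + 1/4 = 7/8
  P(Y=1) = 0 + 1/8 + 0 = 1/8

X and Y are independent iff P(X=i,Y=j) = P(X=i)·P(Y=j) for every cell.
  P(X=0)·P(Y=0) = 5/8 × 7/8 = 35/64, but P(X=0,Y=0) = 5/8 ✗

No, X and Y are not independent. Quantitatively, I(X;Y) > 0:

H(X) = -[(5/8)·log₂(5/8) + (1/8)·log₂(1/8) + (1/4)·log₂(1/4)]
  = 0.4238 + 0.3750 + 0.5000
  = 1.2988 bits
H(Y) = -[(7/8)·log₂(7/8) + (1/8)·log₂(1/8)]
  = 0.1686 + 0.3750
  = 0.5436 bits
H(X,Y) = -[(5/8)·log₂(5/8) + (1/8)·log₂(1/8) + (1/4)·log₂(1/4)]
  = 0.4238 + 0.3750 + 0.5000
  = 1.2988 bits
I(X;Y) = H(X) + H(Y) - H(X,Y) = 1.2988 + 0.5436 - 1.2988 = 0.5436 bits > 0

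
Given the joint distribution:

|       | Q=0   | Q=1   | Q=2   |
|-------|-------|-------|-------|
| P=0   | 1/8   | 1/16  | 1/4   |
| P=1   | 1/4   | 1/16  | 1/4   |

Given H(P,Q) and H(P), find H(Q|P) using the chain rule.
From the chain rule: H(P,Q) = H(P) + H(Q|P)
Therefore: H(Q|P) = H(P,Q) - H(P)

H(P,Q) = -[(1/8)·log₂(1/8) + (1/16)·log₂(1/16) + (1/4)·log₂(1/4) + (1/4)·log₂(1/4) + (1/16)·log₂(1/16) + (1/4)·log₂(1/4)]
  = 0.3750 + 0.2500 + 0.5000 + 0.5000 + 0.2500 + 0.5000
  = 2.3750 bits
Marginal P(P) (row sums):
  P(P=0) = 1/8 + 1/16 + 1/4 = 7/16
  P(P=1) = 1/4 + 1/16 + 1/4 = 9/16
H(P) = -[(7/16)·log₂(7/16) + (9/16)·log₂(9/16)]
  = 0.5218 + 0.4669
  = 0.9887 bits

H(Q|P) = 2.3750 - 0.9887 = 1.3863 bits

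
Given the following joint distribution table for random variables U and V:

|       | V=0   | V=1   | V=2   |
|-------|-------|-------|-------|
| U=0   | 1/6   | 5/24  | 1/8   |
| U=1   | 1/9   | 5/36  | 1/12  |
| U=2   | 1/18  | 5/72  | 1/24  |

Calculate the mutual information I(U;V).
Marginal P(U) (row sums):
  P(U=0) = 1/6 + 5/24 + 1/8 = 1/2
  P(U=1) = 1/9 + 5/36 + 1/12 = 1/3
  P(U=2) = 1/18 + 5/72 + 1/24 = 1/6
Marginal P(V) (column sums):
  P(V=0) = 1/6 + 1/9 + 1/18 = 1/3
  P(V=1) = 5/24 + 5/36 + 5/72 = 5/12
  P(V=2) = 1/8 + 1/12 + 1/24 = 1/4

H(U) = -[(1/2)·log₂(1/2) + (1/3)·log₂(1/3) + (1/6)·log₂(1/6)]
  = 0.5000 + 0.5283 + 0.4308
  = 1.4591 bits
H(V) = -[(1/3)·log₂(1/3) + (5/12)·log₂(5/12) + (1/4)·log₂(1/4)]
  = 0.5283 + 0.5263 + 0.5000
  = 1.5546 bits
H(U,V) = -[(1/6)·log₂(1/6) + (5/24)·log₂(5/24) + (1/8)·log₂(1/8) + (1/9)·log₂(1/9) + (5/36)·log₂(5/36) + (1/12)·log₂(1/12) + (1/18)·log₂(1/18) + (5/72)·log₂(5/72) + (1/24)·log₂(1/24)]
  = 0.4308 + 0.4715 + 0.3750 + 0.3522 + 0.3956 + 0.2987 + 0.2317 + 0.2672 + 0.1910
  = 3.0137 bits

I(U;V) = H(U) + H(V) - H(U,V)
  = 1.4591 + 1.5546 - 3.0137
  = 0.0000 bits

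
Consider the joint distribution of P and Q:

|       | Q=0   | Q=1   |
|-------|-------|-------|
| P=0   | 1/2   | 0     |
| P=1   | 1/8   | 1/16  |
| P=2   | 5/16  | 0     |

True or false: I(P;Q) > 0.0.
Marginal P(P) (row sums):
  P(P=0) = 1/2 + 0 = 1/2
  P(P=1) = 1/8 + 1/16 = 3/16
  P(P=2) = 5/16 + 0 = 5/16
Marginal P(Q) (column sums):
  P(Q=0) = 1/2 + 1/8 + 5/16 = 15/16
  P(Q=1) = 0 + 1/16 + 0 = 1/16

H(P) = -[(1/2)·log₂(1/2) + (3/16)·log₂(3/16) + (5/16)·log₂(5/16)]
  = 0.5000 + 0.4528 + 0.5244
  = 1.4772 bits
H(Q) = -[(15/16)·log₂(15/16) + (1/16)·log₂(1/16)]
  = 0.0873 + 0.2500
  = 0.3373 bits
H(P,Q) = -[(1/2)·log₂(1/2) + (1/8)·log₂(1/8) + (1/16)·log₂(1/16) + (5/16)·log₂(5/16)]
  = 0.5000 + 0.3750 + 0.2500 + 0.5244
  = 1.6494 bits

I(P;Q) = H(P) + H(Q) - H(P,Q)
  = 1.4772 + 0.3373 - 1.6494
  = 0.1651 bits

True. I(P;Q) = 0.1651 bits, which is > 0.0 bits.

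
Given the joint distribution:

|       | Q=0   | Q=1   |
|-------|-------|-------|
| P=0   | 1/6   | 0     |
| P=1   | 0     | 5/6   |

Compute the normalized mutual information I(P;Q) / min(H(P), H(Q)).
Marginal P(P) (row sums):
  P(P=0) = 1/6 + 0 = 1/6
  P(P=1) = 0 + 5/6 = 5/6
Marginal P(Q) (column sums):
  P(Q=0) = 1/6 + 0 = 1/6
  P(Q=1) = 0 + 5/6 = 5/6

H(P) = -[(1/6)·log₂(1/6) + (5/6)·log₂(5/6)]
  = 0.4308 + 0.2192
  = 0.6500 bits
H(Q) = -[(1/6)·log₂(1/6) + (5/6)·log₂(5/6)]
  = 0.4308 + 0.2192
  = 0.6500 bits
H(P,Q) = -[(1/6)·log₂(1/6) + (5/6)·log₂(5/6)]
  = 0.4308 + 0.2192
  = 0.6500 bits

I(P;Q) = H(P) + H(Q) - H(P,Q)
  = 0.6500 + 0.6500 - 0.6500
  = 0.6500 bits

min(H(P), H(Q)) = min(0.6500, 0.6500) = 0.6500 bits
Normalized MI = 0.6500 / 0.6500 = 1.0000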